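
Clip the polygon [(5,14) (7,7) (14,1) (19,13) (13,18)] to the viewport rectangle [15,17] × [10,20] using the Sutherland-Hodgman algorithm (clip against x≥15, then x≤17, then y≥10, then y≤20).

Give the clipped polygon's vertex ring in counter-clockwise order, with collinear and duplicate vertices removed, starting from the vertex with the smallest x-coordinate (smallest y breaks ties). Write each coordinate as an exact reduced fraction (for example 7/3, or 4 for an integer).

1. After x ≥ 15: [(15,17/5) (19,13) (15,49/3)]
2. After x ≤ 17: [(15,17/5) (17,41/5) (17,44/3) (15,49/3)]
3. After y ≥ 10: [(15,10) (17,10) (17,44/3) (15,49/3)]
4. After y ≤ 20: [(15,10) (17,10) (17,44/3) (15,49/3)]
5. Canonical ring: [(15,10) (17,10) (17,44/3) (15,49/3)]

Clipped polygon: [(15,10) (17,10) (17,44/3) (15,49/3)]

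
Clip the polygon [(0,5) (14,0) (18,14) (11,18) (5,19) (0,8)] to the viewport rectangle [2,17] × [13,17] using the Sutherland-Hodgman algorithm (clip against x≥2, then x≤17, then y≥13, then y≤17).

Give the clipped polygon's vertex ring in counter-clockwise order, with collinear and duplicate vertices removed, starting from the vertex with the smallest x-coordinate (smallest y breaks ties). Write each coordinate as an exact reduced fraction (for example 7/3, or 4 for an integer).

Clipped polygon: [(25/11,13) (17,13) (17,102/7) (51/4,17) (45/11,17)]

1. After x ≥ 2: [(2,30/7) (14,0) (18,14) (11,18) (5,19) (2,62/5)]
2. After x ≤ 17: [(2,30/7) (14,0) (17,21/2) (17,102/7) (11,18) (5,19) (2,62/5)]
3. After y ≥ 13: [(17,13) (17,102/7) (11,18) (5,19) (25/11,13)]
4. After y ≤ 17: [(17,13) (17,102/7) (51/4,17) (45/11,17) (25/11,13)]
5. Canonical ring: [(25/11,13) (17,13) (17,102/7) (51/4,17) (45/11,17)]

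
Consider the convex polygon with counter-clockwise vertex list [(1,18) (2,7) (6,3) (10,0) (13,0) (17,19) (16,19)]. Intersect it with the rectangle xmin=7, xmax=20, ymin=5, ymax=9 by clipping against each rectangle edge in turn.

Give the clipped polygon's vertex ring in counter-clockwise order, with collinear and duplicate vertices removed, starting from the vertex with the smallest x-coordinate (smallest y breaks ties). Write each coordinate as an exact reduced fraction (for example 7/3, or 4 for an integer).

Clipped polygon: [(7,5) (267/19,5) (283/19,9) (7,9)]

1. After x ≥ 7: [(7,92/5) (7,9/4) (10,0) (13,0) (17,19) (16,19)]
2. After x ≤ 20: [(7,92/5) (7,9/4) (10,0) (13,0) (17,19) (16,19)]
3. After y ≥ 5: [(7,92/5) (7,5) (267/19,5) (17,19) (16,19)]
4. After y ≤ 9: [(7,9) (7,5) (267/19,5) (283/19,9)]
5. Canonical ring: [(7,5) (267/19,5) (283/19,9) (7,9)]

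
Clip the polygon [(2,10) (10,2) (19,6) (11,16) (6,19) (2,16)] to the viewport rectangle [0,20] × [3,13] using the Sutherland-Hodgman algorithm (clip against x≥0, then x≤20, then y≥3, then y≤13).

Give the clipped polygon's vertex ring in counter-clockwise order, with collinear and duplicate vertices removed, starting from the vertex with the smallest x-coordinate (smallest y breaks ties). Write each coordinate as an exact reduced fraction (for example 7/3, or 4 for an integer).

Clipped polygon: [(2,10) (9,3) (49/4,3) (19,6) (67/5,13) (2,13)]

1. After x ≥ 0: [(2,10) (10,2) (19,6) (11,16) (6,19) (2,16)]
2. After x ≤ 20: [(2,10) (10,2) (19,6) (11,16) (6,19) (2,16)]
3. After y ≥ 3: [(2,10) (9,3) (49/4,3) (19,6) (11,16) (6,19) (2,16)]
4. After y ≤ 13: [(2,13) (2,10) (9,3) (49/4,3) (19,6) (67/5,13)]
5. Canonical ring: [(2,10) (9,3) (49/4,3) (19,6) (67/5,13) (2,13)]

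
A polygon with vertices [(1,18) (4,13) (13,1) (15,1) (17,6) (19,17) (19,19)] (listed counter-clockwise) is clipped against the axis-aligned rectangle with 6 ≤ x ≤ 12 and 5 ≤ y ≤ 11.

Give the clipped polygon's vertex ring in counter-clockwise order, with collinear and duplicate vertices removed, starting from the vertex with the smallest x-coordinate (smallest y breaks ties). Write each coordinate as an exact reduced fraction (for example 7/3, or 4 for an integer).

1. After x ≥ 6: [(6,329/18) (6,31/3) (13,1) (15,1) (17,6) (19,17) (19,19)]
2. After x ≤ 12: [(12,335/18) (6,329/18) (6,31/3) (12,7/3)]
3. After y ≥ 5: [(12,5) (12,335/18) (6,329/18) (6,31/3) (10,5)]
4. After y ≤ 11: [(12,5) (12,11) (6,11) (6,31/3) (10,5)]
5. Canonical ring: [(6,31/3) (10,5) (12,5) (12,11) (6,11)]

Clipped polygon: [(6,31/3) (10,5) (12,5) (12,11) (6,11)]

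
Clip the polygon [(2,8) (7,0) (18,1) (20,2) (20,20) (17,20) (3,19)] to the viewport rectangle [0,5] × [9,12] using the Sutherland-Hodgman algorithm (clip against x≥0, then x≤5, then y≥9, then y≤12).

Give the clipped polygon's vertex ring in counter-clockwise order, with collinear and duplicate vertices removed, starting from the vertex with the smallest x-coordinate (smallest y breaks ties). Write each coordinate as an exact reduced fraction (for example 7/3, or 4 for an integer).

Clipped polygon: [(23/11,9) (5,9) (5,12) (26/11,12)]

1. After x ≥ 0: [(2,8) (7,0) (18,1) (20,2) (20,20) (17,20) (3,19)]
2. After x ≤ 5: [(2,8) (5,16/5) (5,134/7) (3,19)]
3. After y ≥ 9: [(23/11,9) (5,9) (5,134/7) (3,19)]
4. After y ≤ 12: [(26/11,12) (23/11,9) (5,9) (5,12)]
5. Canonical ring: [(23/11,9) (5,9) (5,12) (26/11,12)]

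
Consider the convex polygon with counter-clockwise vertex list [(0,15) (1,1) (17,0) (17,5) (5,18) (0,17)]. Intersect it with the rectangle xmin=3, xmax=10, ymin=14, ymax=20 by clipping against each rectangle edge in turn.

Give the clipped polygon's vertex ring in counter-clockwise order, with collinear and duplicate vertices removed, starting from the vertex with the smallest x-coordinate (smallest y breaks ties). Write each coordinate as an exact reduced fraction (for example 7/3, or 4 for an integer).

Clipped polygon: [(3,14) (113/13,14) (5,18) (3,88/5)]

1. After x ≥ 3: [(3,7/8) (17,0) (17,5) (5,18) (3,88/5)]
2. After x ≤ 10: [(3,7/8) (10,7/16) (10,151/12) (5,18) (3,88/5)]
3. After y ≥ 14: [(3,14) (113/13,14) (5,18) (3,88/5)]
4. After y ≤ 20: [(3,14) (113/13,14) (5,18) (3,88/5)]
5. Canonical ring: [(3,14) (113/13,14) (5,18) (3,88/5)]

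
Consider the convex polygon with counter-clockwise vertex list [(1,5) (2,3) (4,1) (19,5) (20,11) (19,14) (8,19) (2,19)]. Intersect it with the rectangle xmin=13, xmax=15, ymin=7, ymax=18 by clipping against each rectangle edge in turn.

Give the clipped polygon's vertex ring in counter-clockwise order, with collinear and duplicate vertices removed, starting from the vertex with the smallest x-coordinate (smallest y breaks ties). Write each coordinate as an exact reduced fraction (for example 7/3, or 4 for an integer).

Clipped polygon: [(13,7) (15,7) (15,174/11) (13,184/11)]

1. After x ≥ 13: [(13,17/5) (19,5) (20,11) (19,14) (13,184/11)]
2. After x ≤ 15: [(13,17/5) (15,59/15) (15,174/11) (13,184/11)]
3. After y ≥ 7: [(13,7) (15,7) (15,174/11) (13,184/11)]
4. After y ≤ 18: [(13,7) (15,7) (15,174/11) (13,184/11)]
5. Canonical ring: [(13,7) (15,7) (15,174/11) (13,184/11)]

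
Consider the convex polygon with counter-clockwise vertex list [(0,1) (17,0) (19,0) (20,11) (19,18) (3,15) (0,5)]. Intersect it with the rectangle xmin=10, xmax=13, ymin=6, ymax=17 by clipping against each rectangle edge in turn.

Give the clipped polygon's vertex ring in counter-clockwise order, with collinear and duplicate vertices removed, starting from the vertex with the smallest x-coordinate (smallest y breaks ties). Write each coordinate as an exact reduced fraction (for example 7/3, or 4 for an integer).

Clipped polygon: [(10,6) (13,6) (13,135/8) (10,261/16)]

1. After x ≥ 10: [(10,7/17) (17,0) (19,0) (20,11) (19,18) (10,261/16)]
2. After x ≤ 13: [(10,7/17) (13,4/17) (13,135/8) (10,261/16)]
3. After y ≥ 6: [(10,6) (13,6) (13,135/8) (10,261/16)]
4. After y ≤ 17: [(10,6) (13,6) (13,135/8) (10,261/16)]
5. Canonical ring: [(10,6) (13,6) (13,135/8) (10,261/16)]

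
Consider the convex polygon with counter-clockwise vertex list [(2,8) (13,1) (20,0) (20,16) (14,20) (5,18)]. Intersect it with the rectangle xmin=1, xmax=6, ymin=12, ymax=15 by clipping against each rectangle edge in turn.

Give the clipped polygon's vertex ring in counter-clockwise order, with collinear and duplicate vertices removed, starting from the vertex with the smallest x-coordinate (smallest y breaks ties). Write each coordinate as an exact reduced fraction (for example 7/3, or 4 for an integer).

Clipped polygon: [(16/5,12) (6,12) (6,15) (41/10,15)]

1. After x ≥ 1: [(2,8) (13,1) (20,0) (20,16) (14,20) (5,18)]
2. After x ≤ 6: [(2,8) (6,60/11) (6,164/9) (5,18)]
3. After y ≥ 12: [(16/5,12) (6,12) (6,164/9) (5,18)]
4. After y ≤ 15: [(41/10,15) (16/5,12) (6,12) (6,15)]
5. Canonical ring: [(16/5,12) (6,12) (6,15) (41/10,15)]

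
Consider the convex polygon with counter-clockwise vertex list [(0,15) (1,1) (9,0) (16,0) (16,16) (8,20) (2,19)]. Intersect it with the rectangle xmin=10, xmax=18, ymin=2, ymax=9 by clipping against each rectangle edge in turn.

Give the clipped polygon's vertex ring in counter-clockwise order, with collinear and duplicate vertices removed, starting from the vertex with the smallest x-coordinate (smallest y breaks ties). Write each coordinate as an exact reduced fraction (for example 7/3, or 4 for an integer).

1. After x ≥ 10: [(10,0) (16,0) (16,16) (10,19)]
2. After x ≤ 18: [(10,0) (16,0) (16,16) (10,19)]
3. After y ≥ 2: [(10,2) (16,2) (16,16) (10,19)]
4. After y ≤ 9: [(10,9) (10,2) (16,2) (16,9)]
5. Canonical ring: [(10,2) (16,2) (16,9) (10,9)]

Clipped polygon: [(10,2) (16,2) (16,9) (10,9)]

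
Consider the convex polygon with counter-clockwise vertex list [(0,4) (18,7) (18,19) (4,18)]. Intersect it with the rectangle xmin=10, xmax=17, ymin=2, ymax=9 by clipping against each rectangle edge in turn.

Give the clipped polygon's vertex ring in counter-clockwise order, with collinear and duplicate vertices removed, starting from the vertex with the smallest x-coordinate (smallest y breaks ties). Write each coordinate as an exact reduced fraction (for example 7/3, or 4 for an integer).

Clipped polygon: [(10,17/3) (17,41/6) (17,9) (10,9)]

1. After x ≥ 10: [(10,17/3) (18,7) (18,19) (10,129/7)]
2. After x ≤ 17: [(10,17/3) (17,41/6) (17,265/14) (10,129/7)]
3. After y ≥ 2: [(10,17/3) (17,41/6) (17,265/14) (10,129/7)]
4. After y ≤ 9: [(10,9) (10,17/3) (17,41/6) (17,9)]
5. Canonical ring: [(10,17/3) (17,41/6) (17,9) (10,9)]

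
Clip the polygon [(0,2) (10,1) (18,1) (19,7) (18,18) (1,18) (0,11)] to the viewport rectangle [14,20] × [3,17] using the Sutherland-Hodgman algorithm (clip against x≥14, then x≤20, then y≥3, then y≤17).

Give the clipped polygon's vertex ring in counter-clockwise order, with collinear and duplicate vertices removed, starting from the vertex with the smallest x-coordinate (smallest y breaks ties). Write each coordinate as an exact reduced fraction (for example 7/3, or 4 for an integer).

Clipped polygon: [(14,3) (55/3,3) (19,7) (199/11,17) (14,17)]

1. After x ≥ 14: [(14,1) (18,1) (19,7) (18,18) (14,18)]
2. After x ≤ 20: [(14,1) (18,1) (19,7) (18,18) (14,18)]
3. After y ≥ 3: [(14,3) (55/3,3) (19,7) (18,18) (14,18)]
4. After y ≤ 17: [(14,17) (14,3) (55/3,3) (19,7) (199/11,17)]
5. Canonical ring: [(14,3) (55/3,3) (19,7) (199/11,17) (14,17)]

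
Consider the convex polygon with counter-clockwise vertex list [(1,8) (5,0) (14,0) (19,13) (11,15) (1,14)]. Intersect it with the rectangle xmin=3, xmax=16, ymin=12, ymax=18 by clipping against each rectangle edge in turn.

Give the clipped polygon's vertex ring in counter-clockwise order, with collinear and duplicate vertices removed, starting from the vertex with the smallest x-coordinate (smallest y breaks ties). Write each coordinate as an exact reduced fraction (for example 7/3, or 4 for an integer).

Clipped polygon: [(3,12) (16,12) (16,55/4) (11,15) (3,71/5)]

1. After x ≥ 3: [(3,4) (5,0) (14,0) (19,13) (11,15) (3,71/5)]
2. After x ≤ 16: [(3,4) (5,0) (14,0) (16,26/5) (16,55/4) (11,15) (3,71/5)]
3. After y ≥ 12: [(3,12) (16,12) (16,55/4) (11,15) (3,71/5)]
4. After y ≤ 18: [(3,12) (16,12) (16,55/4) (11,15) (3,71/5)]
5. Canonical ring: [(3,12) (16,12) (16,55/4) (11,15) (3,71/5)]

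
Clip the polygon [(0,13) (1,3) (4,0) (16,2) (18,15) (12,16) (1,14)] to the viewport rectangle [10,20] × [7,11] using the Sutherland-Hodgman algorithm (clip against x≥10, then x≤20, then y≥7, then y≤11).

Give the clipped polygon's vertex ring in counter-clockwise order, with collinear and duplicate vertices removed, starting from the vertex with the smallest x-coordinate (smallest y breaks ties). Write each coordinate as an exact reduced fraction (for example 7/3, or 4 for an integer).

Clipped polygon: [(10,7) (218/13,7) (226/13,11) (10,11)]

1. After x ≥ 10: [(10,1) (16,2) (18,15) (12,16) (10,172/11)]
2. After x ≤ 20: [(10,1) (16,2) (18,15) (12,16) (10,172/11)]
3. After y ≥ 7: [(10,7) (218/13,7) (18,15) (12,16) (10,172/11)]
4. After y ≤ 11: [(10,11) (10,7) (218/13,7) (226/13,11)]
5. Canonical ring: [(10,7) (218/13,7) (226/13,11) (10,11)]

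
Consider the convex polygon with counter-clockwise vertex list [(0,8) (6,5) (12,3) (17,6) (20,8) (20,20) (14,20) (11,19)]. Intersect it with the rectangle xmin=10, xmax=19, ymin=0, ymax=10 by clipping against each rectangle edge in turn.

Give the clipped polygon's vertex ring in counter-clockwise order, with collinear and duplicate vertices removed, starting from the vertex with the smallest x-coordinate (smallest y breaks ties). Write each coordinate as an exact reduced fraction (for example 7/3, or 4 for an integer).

Clipped polygon: [(10,11/3) (12,3) (17,6) (19,22/3) (19,10) (10,10)]

1. After x ≥ 10: [(10,18) (10,11/3) (12,3) (17,6) (20,8) (20,20) (14,20) (11,19)]
2. After x ≤ 19: [(10,18) (10,11/3) (12,3) (17,6) (19,22/3) (19,20) (14,20) (11,19)]
3. After y ≥ 0: [(10,18) (10,11/3) (12,3) (17,6) (19,22/3) (19,20) (14,20) (11,19)]
4. After y ≤ 10: [(10,10) (10,11/3) (12,3) (17,6) (19,22/3) (19,10)]
5. Canonical ring: [(10,11/3) (12,3) (17,6) (19,22/3) (19,10) (10,10)]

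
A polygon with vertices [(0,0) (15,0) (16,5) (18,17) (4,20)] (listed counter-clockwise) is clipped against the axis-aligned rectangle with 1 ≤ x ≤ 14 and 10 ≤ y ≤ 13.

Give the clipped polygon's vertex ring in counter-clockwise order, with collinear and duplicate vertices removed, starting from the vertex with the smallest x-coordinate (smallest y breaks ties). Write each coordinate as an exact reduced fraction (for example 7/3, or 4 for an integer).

Clipped polygon: [(2,10) (14,10) (14,13) (13/5,13)]

1. After x ≥ 1: [(1,5) (1,0) (15,0) (16,5) (18,17) (4,20)]
2. After x ≤ 14: [(1,5) (1,0) (14,0) (14,125/7) (4,20)]
3. After y ≥ 10: [(2,10) (14,10) (14,125/7) (4,20)]
4. After y ≤ 13: [(13/5,13) (2,10) (14,10) (14,13)]
5. Canonical ring: [(2,10) (14,10) (14,13) (13/5,13)]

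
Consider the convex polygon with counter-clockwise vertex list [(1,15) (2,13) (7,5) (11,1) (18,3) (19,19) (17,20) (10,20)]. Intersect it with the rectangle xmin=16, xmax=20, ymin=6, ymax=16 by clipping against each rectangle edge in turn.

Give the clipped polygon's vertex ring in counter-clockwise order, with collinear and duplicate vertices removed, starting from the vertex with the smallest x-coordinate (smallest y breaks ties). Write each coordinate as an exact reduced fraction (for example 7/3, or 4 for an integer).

1. After x ≥ 16: [(16,17/7) (18,3) (19,19) (17,20) (16,20)]
2. After x ≤ 20: [(16,17/7) (18,3) (19,19) (17,20) (16,20)]
3. After y ≥ 6: [(16,6) (291/16,6) (19,19) (17,20) (16,20)]
4. After y ≤ 16: [(16,16) (16,6) (291/16,6) (301/16,16)]
5. Canonical ring: [(16,6) (291/16,6) (301/16,16) (16,16)]

Clipped polygon: [(16,6) (291/16,6) (301/16,16) (16,16)]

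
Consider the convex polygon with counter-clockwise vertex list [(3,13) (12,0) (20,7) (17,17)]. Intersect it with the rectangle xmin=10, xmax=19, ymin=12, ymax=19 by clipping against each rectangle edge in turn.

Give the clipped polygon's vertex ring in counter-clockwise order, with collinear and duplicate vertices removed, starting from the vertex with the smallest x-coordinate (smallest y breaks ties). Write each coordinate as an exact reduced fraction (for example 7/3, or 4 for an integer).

Clipped polygon: [(10,12) (37/2,12) (17,17) (10,15)]

1. After x ≥ 10: [(10,15) (10,26/9) (12,0) (20,7) (17,17)]
2. After x ≤ 19: [(10,15) (10,26/9) (12,0) (19,49/8) (19,31/3) (17,17)]
3. After y ≥ 12: [(10,15) (10,12) (37/2,12) (17,17)]
4. After y ≤ 19: [(10,15) (10,12) (37/2,12) (17,17)]
5. Canonical ring: [(10,12) (37/2,12) (17,17) (10,15)]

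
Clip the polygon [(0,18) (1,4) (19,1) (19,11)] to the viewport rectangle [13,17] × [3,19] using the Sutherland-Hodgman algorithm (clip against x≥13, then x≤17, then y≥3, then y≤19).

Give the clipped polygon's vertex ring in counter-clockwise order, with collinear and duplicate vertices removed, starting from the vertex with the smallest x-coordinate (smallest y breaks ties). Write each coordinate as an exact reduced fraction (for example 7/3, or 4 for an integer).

1. After x ≥ 13: [(13,251/19) (13,2) (19,1) (19,11)]
2. After x ≤ 17: [(17,223/19) (13,251/19) (13,2) (17,4/3)]
3. After y ≥ 3: [(17,3) (17,223/19) (13,251/19) (13,3)]
4. After y ≤ 19: [(17,3) (17,223/19) (13,251/19) (13,3)]
5. Canonical ring: [(13,3) (17,3) (17,223/19) (13,251/19)]

Clipped polygon: [(13,3) (17,3) (17,223/19) (13,251/19)]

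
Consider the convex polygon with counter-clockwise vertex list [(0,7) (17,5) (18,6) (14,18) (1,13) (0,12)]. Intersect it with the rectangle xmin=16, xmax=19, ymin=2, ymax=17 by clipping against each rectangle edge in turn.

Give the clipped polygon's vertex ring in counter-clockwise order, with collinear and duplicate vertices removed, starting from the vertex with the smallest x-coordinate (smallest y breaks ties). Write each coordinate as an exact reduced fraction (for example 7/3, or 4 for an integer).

Clipped polygon: [(16,87/17) (17,5) (18,6) (16,12)]

1. After x ≥ 16: [(16,87/17) (17,5) (18,6) (16,12)]
2. After x ≤ 19: [(16,87/17) (17,5) (18,6) (16,12)]
3. After y ≥ 2: [(16,87/17) (17,5) (18,6) (16,12)]
4. After y ≤ 17: [(16,87/17) (17,5) (18,6) (16,12)]
5. Canonical ring: [(16,87/17) (17,5) (18,6) (16,12)]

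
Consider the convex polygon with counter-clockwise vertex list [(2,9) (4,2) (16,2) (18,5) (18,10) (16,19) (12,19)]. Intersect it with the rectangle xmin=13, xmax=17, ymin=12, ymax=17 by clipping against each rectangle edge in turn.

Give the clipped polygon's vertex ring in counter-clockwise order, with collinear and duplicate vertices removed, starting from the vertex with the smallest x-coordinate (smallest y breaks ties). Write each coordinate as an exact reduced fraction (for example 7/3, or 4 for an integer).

1. After x ≥ 13: [(13,2) (16,2) (18,5) (18,10) (16,19) (13,19)]
2. After x ≤ 17: [(13,2) (16,2) (17,7/2) (17,29/2) (16,19) (13,19)]
3. After y ≥ 12: [(13,12) (17,12) (17,29/2) (16,19) (13,19)]
4. After y ≤ 17: [(13,17) (13,12) (17,12) (17,29/2) (148/9,17)]
5. Canonical ring: [(13,12) (17,12) (17,29/2) (148/9,17) (13,17)]

Clipped polygon: [(13,12) (17,12) (17,29/2) (148/9,17) (13,17)]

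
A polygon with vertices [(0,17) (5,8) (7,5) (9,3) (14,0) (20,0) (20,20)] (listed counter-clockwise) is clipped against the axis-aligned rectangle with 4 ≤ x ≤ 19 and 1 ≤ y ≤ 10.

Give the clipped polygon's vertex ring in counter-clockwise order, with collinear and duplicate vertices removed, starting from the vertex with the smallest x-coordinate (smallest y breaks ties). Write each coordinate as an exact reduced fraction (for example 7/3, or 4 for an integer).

Clipped polygon: [(4,49/5) (5,8) (7,5) (9,3) (37/3,1) (19,1) (19,10) (4,10)]

1. After x ≥ 4: [(4,88/5) (4,49/5) (5,8) (7,5) (9,3) (14,0) (20,0) (20,20)]
2. After x ≤ 19: [(19,397/20) (4,88/5) (4,49/5) (5,8) (7,5) (9,3) (14,0) (19,0)]
3. After y ≥ 1: [(19,1) (19,397/20) (4,88/5) (4,49/5) (5,8) (7,5) (9,3) (37/3,1)]
4. After y ≤ 10: [(19,1) (19,10) (4,10) (4,49/5) (5,8) (7,5) (9,3) (37/3,1)]
5. Canonical ring: [(4,49/5) (5,8) (7,5) (9,3) (37/3,1) (19,1) (19,10) (4,10)]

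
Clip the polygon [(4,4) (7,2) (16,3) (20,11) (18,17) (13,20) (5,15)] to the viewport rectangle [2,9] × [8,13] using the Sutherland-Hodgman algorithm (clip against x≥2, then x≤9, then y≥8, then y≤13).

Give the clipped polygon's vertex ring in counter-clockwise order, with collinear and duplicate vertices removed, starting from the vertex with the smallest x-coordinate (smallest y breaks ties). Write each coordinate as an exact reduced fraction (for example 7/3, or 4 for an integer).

1. After x ≥ 2: [(4,4) (7,2) (16,3) (20,11) (18,17) (13,20) (5,15)]
2. After x ≤ 9: [(4,4) (7,2) (9,20/9) (9,35/2) (5,15)]
3. After y ≥ 8: [(48/11,8) (9,8) (9,35/2) (5,15)]
4. After y ≤ 13: [(53/11,13) (48/11,8) (9,8) (9,13)]
5. Canonical ring: [(48/11,8) (9,8) (9,13) (53/11,13)]

Clipped polygon: [(48/11,8) (9,8) (9,13) (53/11,13)]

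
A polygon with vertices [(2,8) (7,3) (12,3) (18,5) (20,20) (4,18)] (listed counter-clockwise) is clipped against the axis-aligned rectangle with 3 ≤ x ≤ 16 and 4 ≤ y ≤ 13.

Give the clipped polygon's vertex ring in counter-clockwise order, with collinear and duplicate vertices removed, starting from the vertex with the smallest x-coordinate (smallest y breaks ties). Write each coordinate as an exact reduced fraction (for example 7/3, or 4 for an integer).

Clipped polygon: [(3,7) (6,4) (15,4) (16,13/3) (16,13) (3,13)]

1. After x ≥ 3: [(3,13) (3,7) (7,3) (12,3) (18,5) (20,20) (4,18)]
2. After x ≤ 16: [(3,13) (3,7) (7,3) (12,3) (16,13/3) (16,39/2) (4,18)]
3. After y ≥ 4: [(3,13) (3,7) (6,4) (15,4) (16,13/3) (16,39/2) (4,18)]
4. After y ≤ 13: [(3,13) (3,13) (3,7) (6,4) (15,4) (16,13/3) (16,13)]
5. Canonical ring: [(3,7) (6,4) (15,4) (16,13/3) (16,13) (3,13)]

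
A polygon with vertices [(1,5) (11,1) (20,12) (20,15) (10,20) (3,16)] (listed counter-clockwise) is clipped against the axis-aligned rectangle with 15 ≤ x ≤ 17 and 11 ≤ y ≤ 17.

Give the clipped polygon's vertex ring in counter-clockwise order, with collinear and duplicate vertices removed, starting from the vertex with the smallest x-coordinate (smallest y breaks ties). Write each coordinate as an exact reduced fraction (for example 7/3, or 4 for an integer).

Clipped polygon: [(15,11) (17,11) (17,33/2) (16,17) (15,17)]

1. After x ≥ 15: [(15,53/9) (20,12) (20,15) (15,35/2)]
2. After x ≤ 17: [(15,53/9) (17,25/3) (17,33/2) (15,35/2)]
3. After y ≥ 11: [(15,11) (17,11) (17,33/2) (15,35/2)]
4. After y ≤ 17: [(15,17) (15,11) (17,11) (17,33/2) (16,17)]
5. Canonical ring: [(15,11) (17,11) (17,33/2) (16,17) (15,17)]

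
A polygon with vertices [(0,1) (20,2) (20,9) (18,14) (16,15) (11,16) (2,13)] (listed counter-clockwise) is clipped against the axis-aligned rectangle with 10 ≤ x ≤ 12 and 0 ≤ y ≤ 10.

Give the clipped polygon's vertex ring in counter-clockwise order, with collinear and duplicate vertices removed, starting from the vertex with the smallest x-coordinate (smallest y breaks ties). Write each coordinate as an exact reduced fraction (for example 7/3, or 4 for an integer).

Clipped polygon: [(10,3/2) (12,8/5) (12,10) (10,10)]

1. After x ≥ 10: [(10,3/2) (20,2) (20,9) (18,14) (16,15) (11,16) (10,47/3)]
2. After x ≤ 12: [(10,3/2) (12,8/5) (12,79/5) (11,16) (10,47/3)]
3. After y ≥ 0: [(10,3/2) (12,8/5) (12,79/5) (11,16) (10,47/3)]
4. After y ≤ 10: [(10,10) (10,3/2) (12,8/5) (12,10)]
5. Canonical ring: [(10,3/2) (12,8/5) (12,10) (10,10)]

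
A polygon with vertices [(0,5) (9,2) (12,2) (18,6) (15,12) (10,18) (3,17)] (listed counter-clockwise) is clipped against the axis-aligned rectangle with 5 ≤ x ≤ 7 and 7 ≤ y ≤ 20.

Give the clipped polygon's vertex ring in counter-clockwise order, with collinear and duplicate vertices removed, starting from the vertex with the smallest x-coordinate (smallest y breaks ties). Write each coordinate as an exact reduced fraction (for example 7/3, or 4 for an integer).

1. After x ≥ 5: [(5,10/3) (9,2) (12,2) (18,6) (15,12) (10,18) (5,121/7)]
2. After x ≤ 7: [(5,10/3) (7,8/3) (7,123/7) (5,121/7)]
3. After y ≥ 7: [(5,7) (7,7) (7,123/7) (5,121/7)]
4. After y ≤ 20: [(5,7) (7,7) (7,123/7) (5,121/7)]
5. Canonical ring: [(5,7) (7,7) (7,123/7) (5,121/7)]

Clipped polygon: [(5,7) (7,7) (7,123/7) (5,121/7)]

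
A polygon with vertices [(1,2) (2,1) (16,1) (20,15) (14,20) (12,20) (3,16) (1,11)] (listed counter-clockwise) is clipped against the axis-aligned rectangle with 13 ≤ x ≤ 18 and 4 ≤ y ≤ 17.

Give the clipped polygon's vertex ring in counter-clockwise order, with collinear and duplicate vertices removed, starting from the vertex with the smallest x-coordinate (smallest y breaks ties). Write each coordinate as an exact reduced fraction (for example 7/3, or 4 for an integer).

1. After x ≥ 13: [(13,1) (16,1) (20,15) (14,20) (13,20)]
2. After x ≤ 18: [(13,1) (16,1) (18,8) (18,50/3) (14,20) (13,20)]
3. After y ≥ 4: [(13,4) (118/7,4) (18,8) (18,50/3) (14,20) (13,20)]
4. After y ≤ 17: [(13,17) (13,4) (118/7,4) (18,8) (18,50/3) (88/5,17)]
5. Canonical ring: [(13,4) (118/7,4) (18,8) (18,50/3) (88/5,17) (13,17)]

Clipped polygon: [(13,4) (118/7,4) (18,8) (18,50/3) (88/5,17) (13,17)]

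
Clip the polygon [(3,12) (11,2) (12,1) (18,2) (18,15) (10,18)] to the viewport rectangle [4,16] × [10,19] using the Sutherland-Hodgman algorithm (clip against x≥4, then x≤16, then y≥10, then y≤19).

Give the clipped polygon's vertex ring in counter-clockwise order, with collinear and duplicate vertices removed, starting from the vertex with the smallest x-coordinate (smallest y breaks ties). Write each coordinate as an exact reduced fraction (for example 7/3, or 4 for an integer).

1. After x ≥ 4: [(4,90/7) (4,43/4) (11,2) (12,1) (18,2) (18,15) (10,18)]
2. After x ≤ 16: [(4,90/7) (4,43/4) (11,2) (12,1) (16,5/3) (16,63/4) (10,18)]
3. After y ≥ 10: [(4,90/7) (4,43/4) (23/5,10) (16,10) (16,63/4) (10,18)]
4. After y ≤ 19: [(4,90/7) (4,43/4) (23/5,10) (16,10) (16,63/4) (10,18)]
5. Canonical ring: [(4,43/4) (23/5,10) (16,10) (16,63/4) (10,18) (4,90/7)]

Clipped polygon: [(4,43/4) (23/5,10) (16,10) (16,63/4) (10,18) (4,90/7)]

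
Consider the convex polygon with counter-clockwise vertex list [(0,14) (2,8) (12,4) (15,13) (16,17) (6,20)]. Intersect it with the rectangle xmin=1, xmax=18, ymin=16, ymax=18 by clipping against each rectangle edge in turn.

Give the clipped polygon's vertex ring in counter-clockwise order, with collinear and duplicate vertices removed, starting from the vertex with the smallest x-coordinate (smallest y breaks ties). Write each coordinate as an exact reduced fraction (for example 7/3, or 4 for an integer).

1. After x ≥ 1: [(1,15) (1,11) (2,8) (12,4) (15,13) (16,17) (6,20)]
2. After x ≤ 18: [(1,15) (1,11) (2,8) (12,4) (15,13) (16,17) (6,20)]
3. After y ≥ 16: [(2,16) (63/4,16) (16,17) (6,20)]
4. After y ≤ 18: [(4,18) (2,16) (63/4,16) (16,17) (38/3,18)]
5. Canonical ring: [(2,16) (63/4,16) (16,17) (38/3,18) (4,18)]

Clipped polygon: [(2,16) (63/4,16) (16,17) (38/3,18) (4,18)]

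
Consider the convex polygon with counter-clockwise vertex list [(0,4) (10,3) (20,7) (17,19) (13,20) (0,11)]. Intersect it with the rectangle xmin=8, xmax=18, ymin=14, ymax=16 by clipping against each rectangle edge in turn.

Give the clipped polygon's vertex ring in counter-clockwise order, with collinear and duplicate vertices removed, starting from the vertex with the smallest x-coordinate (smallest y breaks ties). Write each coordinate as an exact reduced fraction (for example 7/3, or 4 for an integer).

Clipped polygon: [(8,14) (18,14) (18,15) (71/4,16) (8,16)]

1. After x ≥ 8: [(8,16/5) (10,3) (20,7) (17,19) (13,20) (8,215/13)]
2. After x ≤ 18: [(8,16/5) (10,3) (18,31/5) (18,15) (17,19) (13,20) (8,215/13)]
3. After y ≥ 14: [(8,14) (18,14) (18,15) (17,19) (13,20) (8,215/13)]
4. After y ≤ 16: [(8,16) (8,14) (18,14) (18,15) (71/4,16)]
5. Canonical ring: [(8,14) (18,14) (18,15) (71/4,16) (8,16)]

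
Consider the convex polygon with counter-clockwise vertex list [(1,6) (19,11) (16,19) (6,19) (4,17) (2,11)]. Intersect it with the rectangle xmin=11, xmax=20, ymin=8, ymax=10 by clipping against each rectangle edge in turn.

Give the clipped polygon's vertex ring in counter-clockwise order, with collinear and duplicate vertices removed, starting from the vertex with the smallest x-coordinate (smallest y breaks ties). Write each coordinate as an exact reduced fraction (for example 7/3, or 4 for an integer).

Clipped polygon: [(11,79/9) (77/5,10) (11,10)]

1. After x ≥ 11: [(11,79/9) (19,11) (16,19) (11,19)]
2. After x ≤ 20: [(11,79/9) (19,11) (16,19) (11,19)]
3. After y ≥ 8: [(11,79/9) (19,11) (16,19) (11,19)]
4. After y ≤ 10: [(11,10) (11,79/9) (77/5,10)]
5. Canonical ring: [(11,79/9) (77/5,10) (11,10)]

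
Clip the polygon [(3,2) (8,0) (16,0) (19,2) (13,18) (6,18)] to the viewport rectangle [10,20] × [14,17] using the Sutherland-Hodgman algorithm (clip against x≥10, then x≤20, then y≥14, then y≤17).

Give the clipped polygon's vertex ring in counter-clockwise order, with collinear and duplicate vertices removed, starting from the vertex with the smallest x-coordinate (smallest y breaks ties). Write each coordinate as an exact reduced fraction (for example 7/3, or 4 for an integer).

Clipped polygon: [(10,14) (29/2,14) (107/8,17) (10,17)]

1. After x ≥ 10: [(10,0) (16,0) (19,2) (13,18) (10,18)]
2. After x ≤ 20: [(10,0) (16,0) (19,2) (13,18) (10,18)]
3. After y ≥ 14: [(10,14) (29/2,14) (13,18) (10,18)]
4. After y ≤ 17: [(10,17) (10,14) (29/2,14) (107/8,17)]
5. Canonical ring: [(10,14) (29/2,14) (107/8,17) (10,17)]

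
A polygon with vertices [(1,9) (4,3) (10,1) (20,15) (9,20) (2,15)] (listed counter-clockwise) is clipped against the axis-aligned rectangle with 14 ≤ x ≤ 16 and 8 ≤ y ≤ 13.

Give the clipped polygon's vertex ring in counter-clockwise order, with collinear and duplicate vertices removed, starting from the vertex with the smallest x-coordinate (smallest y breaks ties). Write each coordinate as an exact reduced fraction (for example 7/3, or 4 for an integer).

Clipped polygon: [(14,8) (15,8) (16,47/5) (16,13) (14,13)]

1. After x ≥ 14: [(14,33/5) (20,15) (14,195/11)]
2. After x ≤ 16: [(14,33/5) (16,47/5) (16,185/11) (14,195/11)]
3. After y ≥ 8: [(14,8) (15,8) (16,47/5) (16,185/11) (14,195/11)]
4. After y ≤ 13: [(14,13) (14,8) (15,8) (16,47/5) (16,13)]
5. Canonical ring: [(14,8) (15,8) (16,47/5) (16,13) (14,13)]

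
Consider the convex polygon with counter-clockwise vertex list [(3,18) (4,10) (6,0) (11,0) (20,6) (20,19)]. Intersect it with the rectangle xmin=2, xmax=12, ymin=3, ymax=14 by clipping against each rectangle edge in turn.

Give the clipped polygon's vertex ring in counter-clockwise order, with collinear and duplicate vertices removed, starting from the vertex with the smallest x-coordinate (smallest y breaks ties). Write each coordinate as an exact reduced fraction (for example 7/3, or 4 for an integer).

Clipped polygon: [(7/2,14) (4,10) (27/5,3) (12,3) (12,14)]

1. After x ≥ 2: [(3,18) (4,10) (6,0) (11,0) (20,6) (20,19)]
2. After x ≤ 12: [(12,315/17) (3,18) (4,10) (6,0) (11,0) (12,2/3)]
3. After y ≥ 3: [(12,3) (12,315/17) (3,18) (4,10) (27/5,3)]
4. After y ≤ 14: [(12,3) (12,14) (7/2,14) (4,10) (27/5,3)]
5. Canonical ring: [(7/2,14) (4,10) (27/5,3) (12,3) (12,14)]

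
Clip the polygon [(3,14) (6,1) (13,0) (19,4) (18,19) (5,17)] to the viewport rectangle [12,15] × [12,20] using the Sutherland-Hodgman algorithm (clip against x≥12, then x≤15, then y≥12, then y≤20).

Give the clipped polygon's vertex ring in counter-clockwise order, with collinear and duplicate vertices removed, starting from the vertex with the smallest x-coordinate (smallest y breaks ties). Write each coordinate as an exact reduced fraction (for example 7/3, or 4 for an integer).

1. After x ≥ 12: [(12,1/7) (13,0) (19,4) (18,19) (12,235/13)]
2. After x ≤ 15: [(12,1/7) (13,0) (15,4/3) (15,241/13) (12,235/13)]
3. After y ≥ 12: [(12,12) (15,12) (15,241/13) (12,235/13)]
4. After y ≤ 20: [(12,12) (15,12) (15,241/13) (12,235/13)]
5. Canonical ring: [(12,12) (15,12) (15,241/13) (12,235/13)]

Clipped polygon: [(12,12) (15,12) (15,241/13) (12,235/13)]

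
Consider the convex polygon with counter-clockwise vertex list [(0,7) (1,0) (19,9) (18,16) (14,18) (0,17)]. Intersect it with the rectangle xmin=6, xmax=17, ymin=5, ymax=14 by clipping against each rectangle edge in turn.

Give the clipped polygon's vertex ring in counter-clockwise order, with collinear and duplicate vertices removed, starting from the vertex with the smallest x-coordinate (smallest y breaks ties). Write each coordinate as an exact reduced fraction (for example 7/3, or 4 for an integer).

Clipped polygon: [(6,5) (11,5) (17,8) (17,14) (6,14)]

1. After x ≥ 6: [(6,5/2) (19,9) (18,16) (14,18) (6,122/7)]
2. After x ≤ 17: [(6,5/2) (17,8) (17,33/2) (14,18) (6,122/7)]
3. After y ≥ 5: [(6,5) (11,5) (17,8) (17,33/2) (14,18) (6,122/7)]
4. After y ≤ 14: [(6,14) (6,5) (11,5) (17,8) (17,14)]
5. Canonical ring: [(6,5) (11,5) (17,8) (17,14) (6,14)]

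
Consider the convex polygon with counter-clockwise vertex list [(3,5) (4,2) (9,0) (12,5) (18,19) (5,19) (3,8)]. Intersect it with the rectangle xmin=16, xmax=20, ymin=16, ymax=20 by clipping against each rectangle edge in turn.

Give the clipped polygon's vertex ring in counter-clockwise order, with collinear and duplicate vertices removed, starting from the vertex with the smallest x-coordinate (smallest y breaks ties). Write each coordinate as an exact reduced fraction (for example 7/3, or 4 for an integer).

1. After x ≥ 16: [(16,43/3) (18,19) (16,19)]
2. After x ≤ 20: [(16,43/3) (18,19) (16,19)]
3. After y ≥ 16: [(16,16) (117/7,16) (18,19) (16,19)]
4. After y ≤ 20: [(16,16) (117/7,16) (18,19) (16,19)]
5. Canonical ring: [(16,16) (117/7,16) (18,19) (16,19)]

Clipped polygon: [(16,16) (117/7,16) (18,19) (16,19)]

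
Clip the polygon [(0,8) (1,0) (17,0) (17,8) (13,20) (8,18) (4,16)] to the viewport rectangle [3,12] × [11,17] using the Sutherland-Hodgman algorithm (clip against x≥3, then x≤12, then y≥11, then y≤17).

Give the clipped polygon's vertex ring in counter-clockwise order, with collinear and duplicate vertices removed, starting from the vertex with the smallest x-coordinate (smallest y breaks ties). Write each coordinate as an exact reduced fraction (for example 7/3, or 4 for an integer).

1. After x ≥ 3: [(3,14) (3,0) (17,0) (17,8) (13,20) (8,18) (4,16)]
2. After x ≤ 12: [(3,14) (3,0) (12,0) (12,98/5) (8,18) (4,16)]
3. After y ≥ 11: [(3,14) (3,11) (12,11) (12,98/5) (8,18) (4,16)]
4. After y ≤ 17: [(3,14) (3,11) (12,11) (12,17) (6,17) (4,16)]
5. Canonical ring: [(3,11) (12,11) (12,17) (6,17) (4,16) (3,14)]

Clipped polygon: [(3,11) (12,11) (12,17) (6,17) (4,16) (3,14)]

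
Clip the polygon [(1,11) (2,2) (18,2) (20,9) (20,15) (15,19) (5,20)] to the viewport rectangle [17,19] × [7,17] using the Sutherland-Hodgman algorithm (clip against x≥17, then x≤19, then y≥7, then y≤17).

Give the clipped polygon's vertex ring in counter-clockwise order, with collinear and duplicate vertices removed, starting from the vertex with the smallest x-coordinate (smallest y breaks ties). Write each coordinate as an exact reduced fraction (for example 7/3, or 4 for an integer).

Clipped polygon: [(17,7) (19,7) (19,79/5) (35/2,17) (17,17)]

1. After x ≥ 17: [(17,2) (18,2) (20,9) (20,15) (17,87/5)]
2. After x ≤ 19: [(17,2) (18,2) (19,11/2) (19,79/5) (17,87/5)]
3. After y ≥ 7: [(17,7) (19,7) (19,79/5) (17,87/5)]
4. After y ≤ 17: [(17,17) (17,7) (19,7) (19,79/5) (35/2,17)]
5. Canonical ring: [(17,7) (19,7) (19,79/5) (35/2,17) (17,17)]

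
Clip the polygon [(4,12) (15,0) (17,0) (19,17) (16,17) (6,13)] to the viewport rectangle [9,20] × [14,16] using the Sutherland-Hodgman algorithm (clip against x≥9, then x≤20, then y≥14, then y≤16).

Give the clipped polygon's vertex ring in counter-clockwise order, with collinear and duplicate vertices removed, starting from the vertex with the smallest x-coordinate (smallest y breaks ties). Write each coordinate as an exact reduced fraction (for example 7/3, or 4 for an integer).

Clipped polygon: [(9,14) (317/17,14) (321/17,16) (27/2,16) (9,71/5)]

1. After x ≥ 9: [(9,72/11) (15,0) (17,0) (19,17) (16,17) (9,71/5)]
2. After x ≤ 20: [(9,72/11) (15,0) (17,0) (19,17) (16,17) (9,71/5)]
3. After y ≥ 14: [(9,14) (317/17,14) (19,17) (16,17) (9,71/5)]
4. After y ≤ 16: [(9,14) (317/17,14) (321/17,16) (27/2,16) (9,71/5)]
5. Canonical ring: [(9,14) (317/17,14) (321/17,16) (27/2,16) (9,71/5)]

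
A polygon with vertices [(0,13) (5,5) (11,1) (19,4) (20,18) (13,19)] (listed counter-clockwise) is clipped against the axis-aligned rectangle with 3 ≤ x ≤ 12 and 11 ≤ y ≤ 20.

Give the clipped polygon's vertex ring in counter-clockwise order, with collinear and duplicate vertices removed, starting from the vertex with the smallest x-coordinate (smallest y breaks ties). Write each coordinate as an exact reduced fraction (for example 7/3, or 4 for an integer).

Clipped polygon: [(3,11) (12,11) (12,241/13) (3,187/13)]

1. After x ≥ 3: [(3,187/13) (3,41/5) (5,5) (11,1) (19,4) (20,18) (13,19)]
2. After x ≤ 12: [(12,241/13) (3,187/13) (3,41/5) (5,5) (11,1) (12,11/8)]
3. After y ≥ 11: [(12,11) (12,241/13) (3,187/13) (3,11)]
4. After y ≤ 20: [(12,11) (12,241/13) (3,187/13) (3,11)]
5. Canonical ring: [(3,11) (12,11) (12,241/13) (3,187/13)]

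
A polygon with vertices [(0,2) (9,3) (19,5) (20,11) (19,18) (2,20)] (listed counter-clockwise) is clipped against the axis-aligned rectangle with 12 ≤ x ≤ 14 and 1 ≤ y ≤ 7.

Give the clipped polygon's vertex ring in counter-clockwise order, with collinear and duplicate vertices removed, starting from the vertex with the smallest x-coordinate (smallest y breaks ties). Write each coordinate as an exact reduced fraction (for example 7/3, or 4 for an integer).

1. After x ≥ 12: [(12,18/5) (19,5) (20,11) (19,18) (12,320/17)]
2. After x ≤ 14: [(12,18/5) (14,4) (14,316/17) (12,320/17)]
3. After y ≥ 1: [(12,18/5) (14,4) (14,316/17) (12,320/17)]
4. After y ≤ 7: [(12,7) (12,18/5) (14,4) (14,7)]
5. Canonical ring: [(12,18/5) (14,4) (14,7) (12,7)]

Clipped polygon: [(12,18/5) (14,4) (14,7) (12,7)]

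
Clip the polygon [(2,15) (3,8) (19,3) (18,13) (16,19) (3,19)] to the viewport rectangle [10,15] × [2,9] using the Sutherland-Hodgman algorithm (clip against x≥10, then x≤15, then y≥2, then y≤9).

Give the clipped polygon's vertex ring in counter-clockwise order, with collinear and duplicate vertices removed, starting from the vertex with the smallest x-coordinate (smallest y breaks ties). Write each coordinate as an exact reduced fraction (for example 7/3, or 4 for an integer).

Clipped polygon: [(10,93/16) (15,17/4) (15,9) (10,9)]

1. After x ≥ 10: [(10,93/16) (19,3) (18,13) (16,19) (10,19)]
2. After x ≤ 15: [(10,93/16) (15,17/4) (15,19) (10,19)]
3. After y ≥ 2: [(10,93/16) (15,17/4) (15,19) (10,19)]
4. After y ≤ 9: [(10,9) (10,93/16) (15,17/4) (15,9)]
5. Canonical ring: [(10,93/16) (15,17/4) (15,9) (10,9)]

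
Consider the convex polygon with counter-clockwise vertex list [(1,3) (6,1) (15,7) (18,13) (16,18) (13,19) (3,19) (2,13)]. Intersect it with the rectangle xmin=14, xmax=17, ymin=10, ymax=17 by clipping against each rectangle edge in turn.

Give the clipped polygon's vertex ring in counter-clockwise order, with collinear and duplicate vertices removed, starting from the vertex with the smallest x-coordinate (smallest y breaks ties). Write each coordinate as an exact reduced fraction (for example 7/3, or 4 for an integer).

Clipped polygon: [(14,10) (33/2,10) (17,11) (17,31/2) (82/5,17) (14,17)]

1. After x ≥ 14: [(14,19/3) (15,7) (18,13) (16,18) (14,56/3)]
2. After x ≤ 17: [(14,19/3) (15,7) (17,11) (17,31/2) (16,18) (14,56/3)]
3. After y ≥ 10: [(14,10) (33/2,10) (17,11) (17,31/2) (16,18) (14,56/3)]
4. After y ≤ 17: [(14,17) (14,10) (33/2,10) (17,11) (17,31/2) (82/5,17)]
5. Canonical ring: [(14,10) (33/2,10) (17,11) (17,31/2) (82/5,17) (14,17)]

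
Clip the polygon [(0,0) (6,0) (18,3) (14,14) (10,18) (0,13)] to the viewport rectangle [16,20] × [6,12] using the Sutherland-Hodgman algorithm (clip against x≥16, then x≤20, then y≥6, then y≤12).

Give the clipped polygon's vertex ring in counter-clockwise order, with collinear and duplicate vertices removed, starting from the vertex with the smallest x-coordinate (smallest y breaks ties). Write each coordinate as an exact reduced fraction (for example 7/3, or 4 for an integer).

1. After x ≥ 16: [(16,5/2) (18,3) (16,17/2)]
2. After x ≤ 20: [(16,5/2) (18,3) (16,17/2)]
3. After y ≥ 6: [(16,6) (186/11,6) (16,17/2)]
4. After y ≤ 12: [(16,6) (186/11,6) (16,17/2)]
5. Canonical ring: [(16,6) (186/11,6) (16,17/2)]

Clipped polygon: [(16,6) (186/11,6) (16,17/2)]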